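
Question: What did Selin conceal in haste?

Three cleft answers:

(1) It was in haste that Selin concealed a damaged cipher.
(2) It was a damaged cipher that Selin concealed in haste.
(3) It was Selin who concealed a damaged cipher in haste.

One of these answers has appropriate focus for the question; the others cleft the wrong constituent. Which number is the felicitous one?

The question word "what" targets the direct object.
Option (1) clefts "in haste" — the manner, not what was asked.
Option (2) clefts "a damaged cipher" — that matches what the question asks about.
Option (3) clefts "Selin" — the subject (agent), not what was asked.
So the congruent reply is (2).

2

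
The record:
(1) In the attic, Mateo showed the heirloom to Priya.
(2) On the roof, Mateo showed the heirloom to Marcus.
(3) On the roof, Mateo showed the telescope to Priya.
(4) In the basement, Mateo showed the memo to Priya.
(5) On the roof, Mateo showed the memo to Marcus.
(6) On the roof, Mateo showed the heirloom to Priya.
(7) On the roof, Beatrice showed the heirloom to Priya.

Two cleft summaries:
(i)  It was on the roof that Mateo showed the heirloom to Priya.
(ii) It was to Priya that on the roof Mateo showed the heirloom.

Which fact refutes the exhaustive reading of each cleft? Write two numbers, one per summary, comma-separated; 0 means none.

1, 2

Summary (i) focuses "on the roof" (the setting); background Mateo as agent and the heirloom as thing and Priya as recipient. Fact (1) matches that background with setting = in the attic — refutes (i).
Summary (ii) focuses "Priya" (the recipient); background Mateo as agent and the heirloom as thing and on the roof as setting. Fact (2) matches that background with recipient = Marcus — refutes (ii).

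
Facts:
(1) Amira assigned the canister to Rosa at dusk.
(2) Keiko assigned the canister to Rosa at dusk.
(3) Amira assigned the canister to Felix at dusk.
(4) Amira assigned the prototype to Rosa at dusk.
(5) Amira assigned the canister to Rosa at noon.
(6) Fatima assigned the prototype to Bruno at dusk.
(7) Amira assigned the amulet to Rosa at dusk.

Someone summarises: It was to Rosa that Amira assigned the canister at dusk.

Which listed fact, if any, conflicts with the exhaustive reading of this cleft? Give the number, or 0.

The cleft puts "Rosa" in focus and presupposes the open proposition with Amira as agent and the canister as thing and at dusk as setting.
The exhaustive reading says no other recipient fits that background.
Fact (3) shares the background but with recipient = Felix; exhaustivity is violated.

3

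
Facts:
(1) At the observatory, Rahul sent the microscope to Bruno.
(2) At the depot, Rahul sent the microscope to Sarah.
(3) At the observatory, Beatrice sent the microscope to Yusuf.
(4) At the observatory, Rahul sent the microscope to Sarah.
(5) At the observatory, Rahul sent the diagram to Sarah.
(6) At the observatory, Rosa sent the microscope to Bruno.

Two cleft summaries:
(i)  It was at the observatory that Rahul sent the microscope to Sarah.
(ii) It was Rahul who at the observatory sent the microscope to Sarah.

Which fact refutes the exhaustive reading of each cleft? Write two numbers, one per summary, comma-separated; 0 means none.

2, 0

Summary (i) focuses "at the observatory" (the setting); background agent = Rahul, thing = the microscope, recipient = Sarah. Fact (2) matches that background with setting = at the depot — refutes (i).
Summary (ii) focuses "Rahul" (the agent); background thing = the microscope, recipient = Sarah, setting = at the observatory. No fact matches that background with a different agent, so 0.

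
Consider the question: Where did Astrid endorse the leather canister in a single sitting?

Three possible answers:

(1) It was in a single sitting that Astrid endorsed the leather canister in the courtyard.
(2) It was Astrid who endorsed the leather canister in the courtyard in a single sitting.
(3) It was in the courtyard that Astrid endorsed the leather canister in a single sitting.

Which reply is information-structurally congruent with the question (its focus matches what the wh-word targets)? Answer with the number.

3

The question word "where" targets the location.
Option (1) clefts "in a single sitting" — the manner, not what was asked.
Option (2) clefts "Astrid" — the subject (agent), not what was asked.
Option (3) clefts "in the courtyard" — that matches what the question asks about.
So the congruent reply is (3).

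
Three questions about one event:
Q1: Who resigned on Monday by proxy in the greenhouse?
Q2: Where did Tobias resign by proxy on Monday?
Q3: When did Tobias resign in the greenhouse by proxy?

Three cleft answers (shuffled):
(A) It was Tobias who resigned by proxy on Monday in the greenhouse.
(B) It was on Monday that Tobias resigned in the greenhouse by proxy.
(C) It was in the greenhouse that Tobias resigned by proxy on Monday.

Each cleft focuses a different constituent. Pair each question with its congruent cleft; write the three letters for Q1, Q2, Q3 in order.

Q1 asks about the subject (agent); cleft (A) focuses "Tobias", which is the subject (agent) — so Q1 → A.
Q2 asks about the location; cleft (C) focuses "in the greenhouse", which is the location — so Q2 → C.
Q3 asks about the time; cleft (B) focuses "on Monday", which is the time — so Q3 → B.
Mapping: Q1→A, Q2→C, Q3→B.

ACB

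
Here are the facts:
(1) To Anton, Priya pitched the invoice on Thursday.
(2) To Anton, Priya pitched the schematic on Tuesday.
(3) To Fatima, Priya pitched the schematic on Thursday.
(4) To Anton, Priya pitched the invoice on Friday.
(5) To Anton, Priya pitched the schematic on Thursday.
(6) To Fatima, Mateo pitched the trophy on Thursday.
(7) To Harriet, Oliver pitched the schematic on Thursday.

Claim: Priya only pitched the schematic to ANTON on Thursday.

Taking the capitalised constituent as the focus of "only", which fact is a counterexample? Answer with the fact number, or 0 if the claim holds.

The capitals mark "Anton" as focus. So "only" rules out other recipients, with the rest (agent = Priya, thing = the schematic, setting = on Thursday) as background.
Fact (3) matches on agent = Priya, thing = the schematic, setting = on Thursday, but has recipient = Fatima instead. That refutes the claim.

3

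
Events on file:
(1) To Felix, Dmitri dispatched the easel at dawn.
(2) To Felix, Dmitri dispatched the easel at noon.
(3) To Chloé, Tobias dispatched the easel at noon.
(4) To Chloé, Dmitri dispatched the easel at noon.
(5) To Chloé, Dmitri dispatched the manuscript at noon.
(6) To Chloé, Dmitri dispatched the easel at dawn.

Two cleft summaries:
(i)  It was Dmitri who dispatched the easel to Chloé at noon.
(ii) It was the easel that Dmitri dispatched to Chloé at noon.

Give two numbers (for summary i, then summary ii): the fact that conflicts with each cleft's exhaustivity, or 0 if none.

3, 5

(i): focus "Dmitri". Looking for the easel as thing and Chloé as recipient and at noon as setting with some other agent — fact (3) has Tobias there. Refuted.
(ii): focus "the easel". Looking for Dmitri as agent and Chloé as recipient and at noon as setting with some other thing — fact (5) has the manuscript there. Refuted.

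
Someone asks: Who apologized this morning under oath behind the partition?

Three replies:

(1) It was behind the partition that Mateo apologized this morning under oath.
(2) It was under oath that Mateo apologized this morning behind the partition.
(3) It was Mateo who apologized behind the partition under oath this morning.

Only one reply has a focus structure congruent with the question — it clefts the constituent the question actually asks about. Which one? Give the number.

The question word "who" targets the subject (agent).
Option (1) clefts "behind the partition" — the location, not what was asked.
Option (2) clefts "under oath" — the manner, not what was asked.
Option (3) clefts "Mateo" — that matches what the question asks about.
So the congruent reply is (3).

3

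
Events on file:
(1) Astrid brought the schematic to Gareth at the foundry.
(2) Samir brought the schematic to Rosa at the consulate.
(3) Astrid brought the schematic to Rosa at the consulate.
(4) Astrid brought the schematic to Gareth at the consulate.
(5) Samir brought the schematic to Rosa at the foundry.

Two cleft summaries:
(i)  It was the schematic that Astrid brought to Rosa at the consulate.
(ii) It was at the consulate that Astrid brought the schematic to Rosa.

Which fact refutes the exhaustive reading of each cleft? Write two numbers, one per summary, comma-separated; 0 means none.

(i): focus "the schematic". No fact shares agent = Astrid, recipient = Rosa, setting = at the consulate with a different thing. 0.
(ii): focus "at the consulate". No fact shares agent = Astrid, thing = the schematic, recipient = Rosa with a different setting. 0.

0, 0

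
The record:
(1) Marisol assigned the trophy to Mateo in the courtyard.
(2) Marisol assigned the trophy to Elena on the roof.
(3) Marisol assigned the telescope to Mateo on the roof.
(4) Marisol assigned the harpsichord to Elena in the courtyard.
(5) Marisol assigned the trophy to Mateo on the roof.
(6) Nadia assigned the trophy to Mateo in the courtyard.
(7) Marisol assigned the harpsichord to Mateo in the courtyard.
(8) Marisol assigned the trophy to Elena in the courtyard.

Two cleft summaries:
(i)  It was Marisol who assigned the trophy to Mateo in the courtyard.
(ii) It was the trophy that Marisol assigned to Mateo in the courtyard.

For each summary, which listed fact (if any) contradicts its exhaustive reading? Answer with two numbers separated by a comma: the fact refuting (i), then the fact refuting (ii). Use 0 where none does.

(i): focus "Marisol". Looking for the trophy as thing and Mateo as recipient and in the courtyard as setting with some other agent — fact (6) has Nadia there. Refuted.
(ii): focus "the trophy". Looking for Marisol as agent and Mateo as recipient and in the courtyard as setting with some other thing — fact (7) has the harpsichord there. Refuted.

6, 7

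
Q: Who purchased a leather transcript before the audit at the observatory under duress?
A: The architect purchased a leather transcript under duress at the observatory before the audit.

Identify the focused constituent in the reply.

the architect

The wh-word "who" asks about the subject (agent).
In the answer, "a leather transcript", "before the audit", "at the observatory" and "under duress" are given — repeated from the question.
The constituent filling the subject (agent) gap is "the architect"; that is the focus and would carry nuclear stress.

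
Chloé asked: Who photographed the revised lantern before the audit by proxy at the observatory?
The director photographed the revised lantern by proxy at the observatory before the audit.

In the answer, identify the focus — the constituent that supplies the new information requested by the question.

The wh-word "who" asks about the subject (agent).
In the answer, "the revised lantern", "at the observatory", "before the audit" and "by proxy" are given — repeated from the question.
The constituent filling the subject (agent) gap is "the director"; that is the focus and would carry nuclear stress.

the director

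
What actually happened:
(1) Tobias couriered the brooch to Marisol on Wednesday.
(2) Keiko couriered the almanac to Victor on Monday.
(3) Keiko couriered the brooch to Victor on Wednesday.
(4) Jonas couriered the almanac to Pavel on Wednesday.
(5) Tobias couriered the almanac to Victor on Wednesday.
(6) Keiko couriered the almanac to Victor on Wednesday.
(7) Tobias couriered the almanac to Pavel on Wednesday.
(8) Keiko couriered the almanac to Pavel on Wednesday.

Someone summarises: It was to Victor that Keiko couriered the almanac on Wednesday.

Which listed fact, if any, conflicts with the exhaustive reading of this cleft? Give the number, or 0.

8

Focus of the cleft: "Victor" (the recipient). Presupposed background: Keiko as agent and the almanac as thing and on Wednesday as setting.
The exhaustive reading says no other recipient fits that background.
Fact (8) shares the background but with recipient = Pavel; exhaustivity is violated.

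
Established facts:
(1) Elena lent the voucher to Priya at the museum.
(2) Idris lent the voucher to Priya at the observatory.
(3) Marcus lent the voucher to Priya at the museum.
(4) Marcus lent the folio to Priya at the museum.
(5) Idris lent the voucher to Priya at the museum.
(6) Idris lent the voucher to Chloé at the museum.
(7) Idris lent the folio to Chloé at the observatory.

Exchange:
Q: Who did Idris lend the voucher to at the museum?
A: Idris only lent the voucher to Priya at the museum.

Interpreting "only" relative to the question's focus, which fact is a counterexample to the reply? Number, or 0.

6

The question "Who did ... to ...?" targets the recipient, so in the reply the focus falls on "Priya".
So "only" ranges over recipients; the rest (Idris as agent and the voucher as thing and at the museum as setting) is presupposed.
Fact (6) shares the background with a different recipient (Chloé) — counterexample.
(Fact (2) would refute a reading with focus on the setting — but that is not what the question asks.)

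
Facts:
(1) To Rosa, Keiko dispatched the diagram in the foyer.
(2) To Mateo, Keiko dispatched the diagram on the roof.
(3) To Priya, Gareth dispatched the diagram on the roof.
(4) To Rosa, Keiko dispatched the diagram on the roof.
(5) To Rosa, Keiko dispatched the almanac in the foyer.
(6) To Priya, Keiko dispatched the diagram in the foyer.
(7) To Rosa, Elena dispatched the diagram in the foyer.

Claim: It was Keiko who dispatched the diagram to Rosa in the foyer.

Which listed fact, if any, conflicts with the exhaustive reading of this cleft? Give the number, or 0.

Focus of the cleft: "Keiko" (the agent). Presupposed background: thing = the diagram, recipient = Rosa, setting = in the foyer.
The exhaustive reading says no other agent fits that background.
Fact (7) shares the background but with agent = Elena; exhaustivity is violated.

7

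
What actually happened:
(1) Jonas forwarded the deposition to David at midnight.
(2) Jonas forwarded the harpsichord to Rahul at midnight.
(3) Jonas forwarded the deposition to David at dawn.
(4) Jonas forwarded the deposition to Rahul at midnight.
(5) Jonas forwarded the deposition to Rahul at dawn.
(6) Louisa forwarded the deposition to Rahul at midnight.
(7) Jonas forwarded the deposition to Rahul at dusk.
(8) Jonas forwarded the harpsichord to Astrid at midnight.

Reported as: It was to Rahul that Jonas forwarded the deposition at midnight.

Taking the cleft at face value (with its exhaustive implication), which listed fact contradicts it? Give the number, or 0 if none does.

The cleft puts "Rahul" in focus and presupposes the open proposition with Jonas as agent and the deposition as thing and at midnight as setting.
Exhaustivity: Rahul is the only recipient satisfying that background.
Fact (1) shares the background but with recipient = David; exhaustivity is violated.

1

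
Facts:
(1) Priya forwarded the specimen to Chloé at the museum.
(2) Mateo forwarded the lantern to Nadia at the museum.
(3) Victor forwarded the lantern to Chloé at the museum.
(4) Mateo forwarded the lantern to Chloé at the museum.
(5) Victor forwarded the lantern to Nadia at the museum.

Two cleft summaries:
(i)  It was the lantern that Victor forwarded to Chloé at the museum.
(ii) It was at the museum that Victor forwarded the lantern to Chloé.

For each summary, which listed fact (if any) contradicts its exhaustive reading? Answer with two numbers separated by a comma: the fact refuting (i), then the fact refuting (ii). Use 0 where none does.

0, 0

(i): focus "the lantern". No fact shares agent = Victor, recipient = Chloé, setting = at the museum with a different thing. 0.
(ii): focus "at the museum". No fact shares agent = Victor, thing = the lantern, recipient = Chloé with a different setting. 0.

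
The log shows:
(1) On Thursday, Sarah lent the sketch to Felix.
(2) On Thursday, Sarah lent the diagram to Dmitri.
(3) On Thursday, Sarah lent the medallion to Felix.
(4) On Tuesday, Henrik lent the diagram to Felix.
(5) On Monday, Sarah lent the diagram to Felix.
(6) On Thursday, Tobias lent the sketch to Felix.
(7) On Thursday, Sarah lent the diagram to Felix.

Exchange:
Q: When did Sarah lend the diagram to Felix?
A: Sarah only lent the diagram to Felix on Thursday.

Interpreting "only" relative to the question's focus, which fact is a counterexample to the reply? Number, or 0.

Answering "When did ...?" puts focus on the setting — here, "on Thursday".
So "only" ranges over settings; the rest (agent = Sarah, thing = the diagram, recipient = Felix) is presupposed.
Fact (5) shares the background with a different setting (on Monday) — counterexample.
(Fact (1) would refute a reading with focus on the thing — but that is not what the question asks.)

5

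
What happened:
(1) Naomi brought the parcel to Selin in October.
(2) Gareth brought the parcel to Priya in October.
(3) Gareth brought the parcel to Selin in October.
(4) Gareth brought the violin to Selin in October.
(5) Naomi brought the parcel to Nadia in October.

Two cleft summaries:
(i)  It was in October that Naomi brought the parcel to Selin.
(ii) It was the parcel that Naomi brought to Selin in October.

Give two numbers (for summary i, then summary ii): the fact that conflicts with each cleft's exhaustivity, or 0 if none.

0, 0

(i): focus "in October". No fact shares same agent, thing, recipient (Naomi / the parcel / Selin) with a different setting. 0.
(ii): focus "the parcel". No fact shares same agent, recipient, setting (Naomi / Selin / in October) with a different thing. 0.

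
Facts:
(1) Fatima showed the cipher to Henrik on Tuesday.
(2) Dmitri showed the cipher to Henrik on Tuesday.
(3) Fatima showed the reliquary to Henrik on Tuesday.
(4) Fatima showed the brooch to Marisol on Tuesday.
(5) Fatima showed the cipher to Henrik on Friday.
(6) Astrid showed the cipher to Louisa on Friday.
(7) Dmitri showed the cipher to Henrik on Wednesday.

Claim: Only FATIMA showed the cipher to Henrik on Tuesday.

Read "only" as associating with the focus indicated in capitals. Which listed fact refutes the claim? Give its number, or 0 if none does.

Focus (in capitals) is "Fatima" — the agent. "Only" excludes alternative agents while holding fixed same thing, recipient, setting (the cipher / Henrik / on Tuesday).
Fact (2) shares the background but differs in agent (Dmitri) — a counterexample.

2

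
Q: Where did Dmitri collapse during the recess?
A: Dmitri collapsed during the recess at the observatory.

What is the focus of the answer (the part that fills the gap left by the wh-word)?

at the observatory

The wh-word "where" asks about the location.
In the answer, "Dmitri" and "during the recess" are given — repeated from the question.
The constituent filling the location gap is "at the observatory"; that is the focus and would carry nuclear stress.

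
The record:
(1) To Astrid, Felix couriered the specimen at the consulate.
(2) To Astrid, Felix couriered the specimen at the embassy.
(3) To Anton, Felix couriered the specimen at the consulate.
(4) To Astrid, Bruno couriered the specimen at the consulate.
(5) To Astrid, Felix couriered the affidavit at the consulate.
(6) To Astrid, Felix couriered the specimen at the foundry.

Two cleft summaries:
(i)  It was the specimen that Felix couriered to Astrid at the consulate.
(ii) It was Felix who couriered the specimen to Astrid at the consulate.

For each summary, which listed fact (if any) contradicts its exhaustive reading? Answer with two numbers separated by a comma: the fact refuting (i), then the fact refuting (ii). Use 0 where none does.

5, 4

Summary (i) focuses "the specimen" (the thing); background agent = Felix, recipient = Astrid, setting = at the consulate. Fact (5) matches that background with thing = the affidavit — refutes (i).
Summary (ii) focuses "Felix" (the agent); background thing = the specimen, recipient = Astrid, setting = at the consulate. Fact (4) matches that background with agent = Bruno — refutes (ii).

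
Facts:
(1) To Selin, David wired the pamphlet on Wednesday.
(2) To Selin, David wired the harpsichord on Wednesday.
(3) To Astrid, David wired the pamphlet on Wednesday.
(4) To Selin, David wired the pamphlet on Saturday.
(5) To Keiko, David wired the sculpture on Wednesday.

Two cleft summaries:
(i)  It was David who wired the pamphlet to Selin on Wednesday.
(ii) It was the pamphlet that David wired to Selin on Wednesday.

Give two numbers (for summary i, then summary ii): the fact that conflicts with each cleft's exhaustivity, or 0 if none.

(i): focus "David". No fact shares the pamphlet as thing and Selin as recipient and on Wednesday as setting with a different agent. 0.
(ii): focus "the pamphlet". Looking for David as agent and Selin as recipient and on Wednesday as setting with some other thing — fact (2) has the harpsichord there. Refuted.

0, 2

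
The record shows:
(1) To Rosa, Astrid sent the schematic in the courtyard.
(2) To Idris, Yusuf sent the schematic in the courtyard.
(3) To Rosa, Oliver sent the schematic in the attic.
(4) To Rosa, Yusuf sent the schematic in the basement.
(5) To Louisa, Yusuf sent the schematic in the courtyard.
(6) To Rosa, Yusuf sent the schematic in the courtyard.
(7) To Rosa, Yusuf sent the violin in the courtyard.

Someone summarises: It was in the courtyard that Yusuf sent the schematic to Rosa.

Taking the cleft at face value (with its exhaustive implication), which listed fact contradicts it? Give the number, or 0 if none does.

4

The cleft puts "in the courtyard" in focus and presupposes the open proposition with Yusuf as agent and the schematic as thing and Rosa as recipient.
Exhaustivity: in the courtyard is the only setting satisfying that background.
But fact (4) also has Yusuf as agent and the schematic as thing and Rosa as recipient, with setting = in the basement — so the exhaustive reading fails.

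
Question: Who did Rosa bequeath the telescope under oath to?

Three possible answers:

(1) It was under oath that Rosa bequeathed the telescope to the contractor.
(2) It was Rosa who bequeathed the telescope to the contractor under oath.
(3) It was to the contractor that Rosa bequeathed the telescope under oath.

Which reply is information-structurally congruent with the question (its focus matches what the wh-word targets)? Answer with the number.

3

The question word "who" targets the recipient.
Option (1) clefts "under oath" — the manner, not what was asked.
Option (2) clefts "Rosa" — the subject (agent), not what was asked.
Option (3) clefts "to the contractor" — that matches what the question asks about.
So the congruent reply is (3).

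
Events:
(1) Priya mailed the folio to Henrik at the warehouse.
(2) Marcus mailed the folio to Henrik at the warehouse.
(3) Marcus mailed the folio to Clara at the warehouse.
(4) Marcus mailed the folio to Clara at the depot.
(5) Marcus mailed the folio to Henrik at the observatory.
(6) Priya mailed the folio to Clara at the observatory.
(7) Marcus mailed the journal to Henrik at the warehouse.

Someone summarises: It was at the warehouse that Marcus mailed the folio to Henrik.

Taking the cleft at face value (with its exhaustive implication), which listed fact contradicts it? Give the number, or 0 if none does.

5

The cleft puts "at the warehouse" in focus and presupposes the open proposition with Marcus as agent and the folio as thing and Henrik as recipient.
Exhaustivity: at the warehouse is the only setting satisfying that background.
Fact (5) shares the background but with setting = at the observatory; exhaustivity is violated.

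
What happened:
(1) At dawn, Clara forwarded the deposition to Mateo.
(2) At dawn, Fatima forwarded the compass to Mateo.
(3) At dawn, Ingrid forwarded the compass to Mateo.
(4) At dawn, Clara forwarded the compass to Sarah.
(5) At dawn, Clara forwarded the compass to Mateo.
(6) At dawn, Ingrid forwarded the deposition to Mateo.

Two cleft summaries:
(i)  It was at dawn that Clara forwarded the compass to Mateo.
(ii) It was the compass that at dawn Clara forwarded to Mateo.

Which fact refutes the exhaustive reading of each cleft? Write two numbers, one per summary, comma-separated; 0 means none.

0, 1

Summary (i) focuses "at dawn" (the setting); background Clara as agent and the compass as thing and Mateo as recipient. No fact matches that background with a different setting, so 0.
Summary (ii) focuses "the compass" (the thing); background Clara as agent and Mateo as recipient and at dawn as setting. Fact (1) matches that background with thing = the deposition — refutes (ii).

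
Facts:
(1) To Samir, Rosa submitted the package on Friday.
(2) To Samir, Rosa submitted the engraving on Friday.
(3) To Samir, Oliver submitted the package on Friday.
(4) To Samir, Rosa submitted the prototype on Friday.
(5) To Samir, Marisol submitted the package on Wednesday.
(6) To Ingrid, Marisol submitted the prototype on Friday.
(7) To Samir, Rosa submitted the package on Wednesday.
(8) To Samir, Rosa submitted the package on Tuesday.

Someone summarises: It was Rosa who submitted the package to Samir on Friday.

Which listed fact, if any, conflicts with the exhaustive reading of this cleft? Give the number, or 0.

Focus of the cleft: "Rosa" (the agent). Presupposed background: thing = the package, recipient = Samir, setting = on Friday.
Exhaustivity: Rosa is the only agent satisfying that background.
Fact (3) shares the background but with agent = Oliver; exhaustivity is violated.

3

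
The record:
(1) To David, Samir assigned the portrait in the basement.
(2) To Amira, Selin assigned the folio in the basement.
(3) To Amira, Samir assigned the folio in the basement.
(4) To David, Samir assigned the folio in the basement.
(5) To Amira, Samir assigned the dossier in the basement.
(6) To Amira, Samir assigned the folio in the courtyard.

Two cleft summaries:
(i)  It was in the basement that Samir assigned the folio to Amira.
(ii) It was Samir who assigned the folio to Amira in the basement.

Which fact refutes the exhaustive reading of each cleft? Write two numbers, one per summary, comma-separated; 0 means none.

(i): focus "in the basement". Looking for same agent, thing, recipient (Samir / the folio / Amira) with some other setting — fact (6) has in the courtyard there. Refuted.
(ii): focus "Samir". Looking for same thing, recipient, setting (the folio / Amira / in the basement) with some other agent — fact (2) has Selin there. Refuted.

6, 2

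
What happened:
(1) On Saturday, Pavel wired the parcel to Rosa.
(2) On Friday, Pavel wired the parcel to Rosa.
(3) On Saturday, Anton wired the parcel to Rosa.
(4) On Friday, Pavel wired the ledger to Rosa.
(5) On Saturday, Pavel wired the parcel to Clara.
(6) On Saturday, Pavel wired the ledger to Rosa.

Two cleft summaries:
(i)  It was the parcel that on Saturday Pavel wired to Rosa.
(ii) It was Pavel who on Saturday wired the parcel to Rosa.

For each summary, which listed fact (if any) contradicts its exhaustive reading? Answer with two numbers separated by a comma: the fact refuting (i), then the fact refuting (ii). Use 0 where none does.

6, 3

(i): focus "the parcel". Looking for Pavel as agent and Rosa as recipient and on Saturday as setting with some other thing — fact (6) has the ledger there. Refuted.
(ii): focus "Pavel". Looking for the parcel as thing and Rosa as recipient and on Saturday as setting with some other agent — fact (3) has Anton there. Refuted.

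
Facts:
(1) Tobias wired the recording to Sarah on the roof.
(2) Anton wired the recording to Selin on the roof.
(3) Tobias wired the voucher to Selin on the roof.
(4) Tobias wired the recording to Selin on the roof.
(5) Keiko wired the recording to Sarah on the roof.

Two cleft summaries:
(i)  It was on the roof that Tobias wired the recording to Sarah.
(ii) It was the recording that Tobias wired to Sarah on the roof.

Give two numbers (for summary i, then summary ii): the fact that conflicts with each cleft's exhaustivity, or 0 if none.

Summary (i) focuses "on the roof" (the setting); background same agent, thing, recipient (Tobias / the recording / Sarah). No fact matches that background with a different setting, so 0.
Summary (ii) focuses "the recording" (the thing); background same agent, recipient, setting (Tobias / Sarah / on the roof). No fact matches that background with a different thing, so 0.

0, 0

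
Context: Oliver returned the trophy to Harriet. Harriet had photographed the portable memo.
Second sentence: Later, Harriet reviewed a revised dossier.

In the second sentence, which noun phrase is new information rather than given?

a revised dossier

"Harriet" in the second sentence is given — already mentioned in the context.
"a revised dossier" has no antecedent in the context; it is discourse-new (the indefinite article also signals a new referent).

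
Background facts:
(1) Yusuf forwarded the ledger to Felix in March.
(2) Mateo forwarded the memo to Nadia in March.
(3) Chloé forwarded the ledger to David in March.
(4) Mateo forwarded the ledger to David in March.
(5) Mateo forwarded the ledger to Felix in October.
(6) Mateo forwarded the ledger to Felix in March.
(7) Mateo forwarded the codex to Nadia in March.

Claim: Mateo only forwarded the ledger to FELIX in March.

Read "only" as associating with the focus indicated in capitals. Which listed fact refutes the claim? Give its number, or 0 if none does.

4

The capitals mark "Felix" as focus. So "only" rules out other recipients, with the rest (agent = Mateo, thing = the ledger, setting = in March) as background.
Fact (4) matches on agent = Mateo, thing = the ledger, setting = in March, but has recipient = David instead. That refutes the claim.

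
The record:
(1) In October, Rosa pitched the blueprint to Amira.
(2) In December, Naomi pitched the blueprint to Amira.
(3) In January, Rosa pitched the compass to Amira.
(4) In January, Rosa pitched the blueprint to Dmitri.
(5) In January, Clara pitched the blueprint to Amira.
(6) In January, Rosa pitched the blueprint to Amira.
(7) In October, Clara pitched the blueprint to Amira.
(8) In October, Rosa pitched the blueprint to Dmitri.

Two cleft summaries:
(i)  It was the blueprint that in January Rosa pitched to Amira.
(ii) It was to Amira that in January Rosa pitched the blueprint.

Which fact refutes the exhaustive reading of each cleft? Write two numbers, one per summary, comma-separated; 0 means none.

3, 4

(i): focus "the blueprint". Looking for Rosa as agent and Amira as recipient and in January as setting with some other thing — fact (3) has the compass there. Refuted.
(ii): focus "Amira". Looking for Rosa as agent and the blueprint as thing and in January as setting with some other recipient — fact (4) has Dmitri there. Refuted.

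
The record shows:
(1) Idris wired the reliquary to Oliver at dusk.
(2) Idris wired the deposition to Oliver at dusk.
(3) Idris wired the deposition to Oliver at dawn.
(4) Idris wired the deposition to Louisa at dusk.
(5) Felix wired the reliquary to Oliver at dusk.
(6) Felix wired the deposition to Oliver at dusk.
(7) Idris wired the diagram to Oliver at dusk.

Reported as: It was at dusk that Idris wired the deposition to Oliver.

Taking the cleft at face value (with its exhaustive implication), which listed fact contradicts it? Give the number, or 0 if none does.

3

The cleft puts "at dusk" in focus and presupposes the open proposition with agent = Idris, thing = the deposition, recipient = Oliver.
The exhaustive reading says no other setting fits that background.
But fact (3) also has agent = Idris, thing = the deposition, recipient = Oliver, with setting = at dawn — so the exhaustive reading fails.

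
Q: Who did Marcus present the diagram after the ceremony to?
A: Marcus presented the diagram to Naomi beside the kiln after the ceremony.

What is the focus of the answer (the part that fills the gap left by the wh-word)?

The wh-word "who" asks about the recipient.
In the answer, "Marcus", "the diagram" and "after the ceremony" are given — repeated from the question.
"beside the kiln" is also new, but it specifies the location, which is not what the question asks about — so it is not the focus.
The constituent filling the recipient gap is "to Naomi"; that is the focus.

to Naomi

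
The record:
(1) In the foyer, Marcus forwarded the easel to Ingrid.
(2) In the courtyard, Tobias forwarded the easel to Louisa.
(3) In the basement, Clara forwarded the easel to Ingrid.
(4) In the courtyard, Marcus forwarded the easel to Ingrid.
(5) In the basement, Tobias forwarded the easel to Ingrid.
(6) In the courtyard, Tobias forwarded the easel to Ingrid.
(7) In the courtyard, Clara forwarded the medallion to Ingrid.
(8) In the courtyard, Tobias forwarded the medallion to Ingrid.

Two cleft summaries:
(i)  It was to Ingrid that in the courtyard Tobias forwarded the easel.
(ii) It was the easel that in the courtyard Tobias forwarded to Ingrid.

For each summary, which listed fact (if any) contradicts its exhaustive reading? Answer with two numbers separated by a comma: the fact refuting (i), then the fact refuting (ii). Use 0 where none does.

2, 8

(i): focus "Ingrid". Looking for same agent, thing, setting (Tobias / the easel / in the courtyard) with some other recipient — fact (2) has Louisa there. Refuted.
(ii): focus "the easel". Looking for same agent, recipient, setting (Tobias / Ingrid / in the courtyard) with some other thing — fact (8) has the medallion there. Refuted.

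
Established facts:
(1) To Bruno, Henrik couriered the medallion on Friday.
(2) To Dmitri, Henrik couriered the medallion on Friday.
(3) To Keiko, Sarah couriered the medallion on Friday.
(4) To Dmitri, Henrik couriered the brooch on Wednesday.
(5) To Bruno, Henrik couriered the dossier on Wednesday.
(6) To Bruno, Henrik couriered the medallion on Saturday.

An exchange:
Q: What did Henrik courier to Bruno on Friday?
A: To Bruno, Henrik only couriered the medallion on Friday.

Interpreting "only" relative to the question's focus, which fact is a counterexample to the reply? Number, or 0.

The question "What did ...?" targets the thing, so in the reply the focus falls on "the medallion".
So "only" ranges over things; the rest (Henrik as agent and Bruno as recipient and on Friday as setting) is presupposed.
No listed fact shares that background with another thing. Nothing contradicts the reply.
(Fact (2) would refute a reading with focus on the recipient — but that is not what the question asks.)

0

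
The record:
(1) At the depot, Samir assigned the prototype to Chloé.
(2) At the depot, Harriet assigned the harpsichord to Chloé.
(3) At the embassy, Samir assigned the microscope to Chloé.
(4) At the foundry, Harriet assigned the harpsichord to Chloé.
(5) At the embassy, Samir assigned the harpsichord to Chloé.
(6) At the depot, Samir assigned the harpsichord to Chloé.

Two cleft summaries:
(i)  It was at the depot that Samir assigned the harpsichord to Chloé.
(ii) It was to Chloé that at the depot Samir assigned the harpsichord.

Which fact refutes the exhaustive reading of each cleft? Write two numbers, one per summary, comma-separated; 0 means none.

5, 0

Summary (i) focuses "at the depot" (the setting); background agent = Samir, thing = the harpsichord, recipient = Chloé. Fact (5) matches that background with setting = at the embassy — refutes (i).
Summary (ii) focuses "Chloé" (the recipient); background agent = Samir, thing = the harpsichord, setting = at the depot. No fact matches that background with a different recipient, so 0.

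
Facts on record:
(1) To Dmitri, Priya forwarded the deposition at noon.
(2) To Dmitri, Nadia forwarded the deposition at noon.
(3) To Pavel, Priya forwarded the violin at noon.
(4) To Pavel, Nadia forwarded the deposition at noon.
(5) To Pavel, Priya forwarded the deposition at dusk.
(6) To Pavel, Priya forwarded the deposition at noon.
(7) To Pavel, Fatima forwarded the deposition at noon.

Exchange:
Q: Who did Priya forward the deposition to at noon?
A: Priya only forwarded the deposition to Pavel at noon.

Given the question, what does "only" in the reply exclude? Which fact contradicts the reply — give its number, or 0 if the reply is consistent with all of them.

1

The question "Who did ... to ...?" targets the recipient, so in the reply the focus falls on "Pavel".
"Only" then excludes alternative recipients while the background — Priya as agent and the deposition as thing and at noon as setting — is held fixed.
Fact (1) keeps Priya as agent and the deposition as thing and at noon as setting but has recipient = Dmitri; that refutes the reply.
(Fact (3) would refute a reading with focus on the thing — but that is not what the question asks.)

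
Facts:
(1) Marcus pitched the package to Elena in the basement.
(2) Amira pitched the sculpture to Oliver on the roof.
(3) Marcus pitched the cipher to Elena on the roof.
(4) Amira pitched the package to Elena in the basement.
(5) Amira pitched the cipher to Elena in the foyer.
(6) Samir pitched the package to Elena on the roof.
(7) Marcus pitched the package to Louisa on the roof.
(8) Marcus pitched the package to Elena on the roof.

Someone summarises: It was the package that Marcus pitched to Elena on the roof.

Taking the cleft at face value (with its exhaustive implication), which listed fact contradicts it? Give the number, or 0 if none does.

Focus of the cleft: "the package" (the thing). Presupposed background: agent = Marcus, recipient = Elena, setting = on the roof.
Exhaustivity: the package is the only thing satisfying that background.
Fact (3) shares the background but with thing = the cipher; exhaustivity is violated.

3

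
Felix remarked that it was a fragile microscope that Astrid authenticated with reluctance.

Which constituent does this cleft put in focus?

a fragile microscope

In an it-cleft "It was X that/who ...", the clefted constituent X is the focus; the that/who-clause expresses the presupposed open proposition.
Here the focus is "a fragile microscope". The backgrounded (presupposed) material includes "Astrid" and "with reluctance".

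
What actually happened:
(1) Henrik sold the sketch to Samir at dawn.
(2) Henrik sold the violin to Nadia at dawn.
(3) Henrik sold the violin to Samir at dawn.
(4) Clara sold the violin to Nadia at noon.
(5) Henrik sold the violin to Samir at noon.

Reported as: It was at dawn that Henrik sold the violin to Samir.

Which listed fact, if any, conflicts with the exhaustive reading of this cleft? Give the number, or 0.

5

Focus of the cleft: "at dawn" (the setting). Presupposed background: Henrik as agent and the violin as thing and Samir as recipient.
The exhaustive reading says no other setting fits that background.
But fact (5) also has Henrik as agent and the violin as thing and Samir as recipient, with setting = at noon — so the exhaustive reading fails.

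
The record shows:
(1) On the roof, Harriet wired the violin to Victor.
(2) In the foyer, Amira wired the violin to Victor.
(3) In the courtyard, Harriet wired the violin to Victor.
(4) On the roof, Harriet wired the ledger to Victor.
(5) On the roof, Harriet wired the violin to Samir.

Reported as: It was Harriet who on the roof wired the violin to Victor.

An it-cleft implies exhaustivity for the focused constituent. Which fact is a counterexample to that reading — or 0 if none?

0

Focus of the cleft: "Harriet" (the agent). Presupposed background: same thing, recipient, setting (the violin / Victor / on the roof).
Exhaustivity: Harriet is the only agent satisfying that background.
No listed fact matches the background with a different agent. Exhaustivity holds.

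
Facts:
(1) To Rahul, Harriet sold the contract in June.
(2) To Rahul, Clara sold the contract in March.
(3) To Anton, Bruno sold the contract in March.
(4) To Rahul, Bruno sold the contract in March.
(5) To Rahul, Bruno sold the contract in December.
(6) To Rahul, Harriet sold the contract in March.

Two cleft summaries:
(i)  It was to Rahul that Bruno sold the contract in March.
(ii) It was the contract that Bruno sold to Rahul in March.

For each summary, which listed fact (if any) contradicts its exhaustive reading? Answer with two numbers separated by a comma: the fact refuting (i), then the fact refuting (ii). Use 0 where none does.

(i): focus "Rahul". Looking for agent = Bruno, thing = the contract, setting = in March with some other recipient — fact (3) has Anton there. Refuted.
(ii): focus "the contract". No fact shares agent = Bruno, recipient = Rahul, setting = in March with a different thing. 0.

3, 0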